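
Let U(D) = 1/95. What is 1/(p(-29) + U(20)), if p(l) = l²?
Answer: 95/79896 ≈ 0.0011890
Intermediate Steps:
U(D) = 1/95
1/(p(-29) + U(20)) = 1/((-29)² + 1/95) = 1/(841 + 1/95) = 1/(79896/95) = 95/79896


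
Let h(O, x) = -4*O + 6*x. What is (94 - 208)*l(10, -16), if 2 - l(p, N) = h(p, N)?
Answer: -15732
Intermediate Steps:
l(p, N) = 2 - 6*N + 4*p (l(p, N) = 2 - (-4*p + 6*N) = 2 + (-6*N + 4*p) = 2 - 6*N + 4*p)
(94 - 208)*l(10, -16) = (94 - 208)*(2 - 6*(-16) + 4*10) = -114*(2 + 96 + 40) = -114*138 = -15732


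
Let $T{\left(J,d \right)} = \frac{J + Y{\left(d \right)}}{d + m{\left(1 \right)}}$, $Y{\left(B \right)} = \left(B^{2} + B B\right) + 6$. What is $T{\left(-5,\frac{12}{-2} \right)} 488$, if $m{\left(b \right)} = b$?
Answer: $- \frac{35624}{5} \approx -7124.8$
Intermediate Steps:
$Y{\left(B \right)} = 6 + 2 B^{2}$ ($Y{\left(B \right)} = \left(B^{2} + B^{2}\right) + 6 = 2 B^{2} + 6 = 6 + 2 B^{2}$)
$T{\left(J,d \right)} = \frac{6 + J + 2 d^{2}}{1 + d}$ ($T{\left(J,d \right)} = \frac{J + \left(6 + 2 d^{2}\right)}{d + 1} = \frac{6 + J + 2 d^{2}}{1 + d}$)
$T{\left(-5,\frac{12}{-2} \right)} 488 = \frac{6 - 5 + 2 \left(\frac{12}{-2}\right)^{2}}{1 + \frac{12}{-2}} \cdot 488 = \frac{6 - 5 + 2 \left(12 \left(- \frac{1}{2}\right)\right)^{2}}{1 + 12 \left(- \frac{1}{2}\right)} 488 = \frac{6 - 5 + 2 \left(-6\right)^{2}}{1 - 6} \cdot 488 = \frac{6 - 5 + 2 \cdot 36}{-5} \cdot 488 = - \frac{6 - 5 + 72}{5} \cdot 488 = \left(- \frac{1}{5}\right) 73 \cdot 488 = \left(- \frac{73}{5}\right) 488 = - \frac{35624}{5}$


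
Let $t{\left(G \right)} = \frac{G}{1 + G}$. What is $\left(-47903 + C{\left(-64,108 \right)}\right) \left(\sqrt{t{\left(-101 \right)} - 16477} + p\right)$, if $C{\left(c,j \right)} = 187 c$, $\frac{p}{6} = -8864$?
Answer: $3184179264 - \frac{59871 i \sqrt{1647599}}{10} \approx 3.1842 \cdot 10^{9} - 7.685 \cdot 10^{6} i$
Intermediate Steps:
$p = -53184$ ($p = 6 \left(-8864\right) = -53184$)
$\left(-47903 + C{\left(-64,108 \right)}\right) \left(\sqrt{t{\left(-101 \right)} - 16477} + p\right) = \left(-47903 + 187 \left(-64\right)\right) \left(\sqrt{- \frac{101}{1 - 101} - 16477} - 53184\right) = \left(-47903 - 11968\right) \left(\sqrt{- \frac{101}{-100} - 16477} - 53184\right) = - 59871 \left(\sqrt{\left(-101\right) \left(- \frac{1}{100}\right) - 16477} - 53184\right) = - 59871 \left(\sqrt{\frac{101}{100} - 16477} - 53184\right) = - 59871 \left(\sqrt{- \frac{1647599}{100}} - 53184\right) = - 59871 \left(\frac{i \sqrt{1647599}}{10} - 53184\right) = - 59871 \left(-53184 + \frac{i \sqrt{1647599}}{10}\right) = 3184179264 - \frac{59871 i \sqrt{1647599}}{10}$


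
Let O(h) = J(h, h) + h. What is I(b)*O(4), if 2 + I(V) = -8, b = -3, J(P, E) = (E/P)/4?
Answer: -85/2 ≈ -42.500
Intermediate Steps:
J(P, E) = E/(4*P) (J(P, E) = (E/P)*(¼) = E/(4*P))
I(V) = -10 (I(V) = -2 - 8 = -10)
O(h) = ¼ + h (O(h) = h/(4*h) + h = ¼ + h)
I(b)*O(4) = -10*(¼ + 4) = -10*17/4 = -85/2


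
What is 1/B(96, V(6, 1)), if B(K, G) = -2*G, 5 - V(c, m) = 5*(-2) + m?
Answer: -1/28 ≈ -0.035714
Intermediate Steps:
V(c, m) = 15 - m (V(c, m) = 5 - (5*(-2) + m) = 5 - (-10 + m) = 5 + (10 - m) = 15 - m)
1/B(96, V(6, 1)) = 1/(-2*(15 - 1*1)) = 1/(-2*(15 - 1)) = 1/(-2*14) = 1/(-28) = -1/28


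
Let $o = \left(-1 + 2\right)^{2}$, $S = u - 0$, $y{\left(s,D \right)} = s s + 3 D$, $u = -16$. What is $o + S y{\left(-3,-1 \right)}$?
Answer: $-95$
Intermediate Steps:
$y{\left(s,D \right)} = s^{2} + 3 D$
$S = -16$ ($S = -16 - 0 = -16 + 0 = -16$)
$o = 1$ ($o = 1^{2} = 1$)
$o + S y{\left(-3,-1 \right)} = 1 - 16 \left(\left(-3\right)^{2} + 3 \left(-1\right)\right) = 1 - 16 \left(9 - 3\right) = 1 - 96 = -95$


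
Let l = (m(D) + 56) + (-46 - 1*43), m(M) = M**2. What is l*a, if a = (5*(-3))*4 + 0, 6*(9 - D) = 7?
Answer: -5105/3 ≈ -1701.7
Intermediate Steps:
D = 47/6 (D = 9 - 1/6*7 = 9 - 7/6 = 47/6 ≈ 7.8333)
a = -60 (a = -15*4 + 0 = -60 + 0 = -60)
l = 1021/36 (l = ((47/6)**2 + 56) + (-46 - 1*43) = (2209/36 + 56) + (-46 - 43) = 4225/36 - 89 = 1021/36 ≈ 28.361)
l*a = (1021/36)*(-60) = -5105/3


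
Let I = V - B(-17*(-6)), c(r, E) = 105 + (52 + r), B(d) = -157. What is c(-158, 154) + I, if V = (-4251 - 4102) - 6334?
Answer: -14531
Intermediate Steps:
V = -14687 (V = -8353 - 6334 = -14687)
c(r, E) = 157 + r
I = -14530 (I = -14687 - 1*(-157) = -14687 + 157 = -14530)
c(-158, 154) + I = (157 - 158) - 14530 = -1 - 14530 = -14531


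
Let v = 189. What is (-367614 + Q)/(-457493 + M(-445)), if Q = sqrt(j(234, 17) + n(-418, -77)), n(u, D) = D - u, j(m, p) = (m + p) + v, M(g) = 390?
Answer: 367614/457103 - sqrt(781)/457103 ≈ 0.80416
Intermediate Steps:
j(m, p) = 189 + m + p (j(m, p) = (m + p) + 189 = 189 + m + p)
Q = sqrt(781) (Q = sqrt((189 + 234 + 17) + (-77 - 1*(-418))) = sqrt(440 + (-77 + 418)) = sqrt(440 + 341) = sqrt(781) ≈ 27.946)
(-367614 + Q)/(-457493 + M(-445)) = (-367614 + sqrt(781))/(-457493 + 390) = (-367614 + sqrt(781))/(-457103) = (-367614 + sqrt(781))*(-1/457103) = 367614/457103 - sqrt(781)/457103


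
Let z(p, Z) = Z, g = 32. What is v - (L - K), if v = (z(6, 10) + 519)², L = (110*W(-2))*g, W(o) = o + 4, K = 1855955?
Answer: 2128756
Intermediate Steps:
W(o) = 4 + o
L = 7040 (L = (110*(4 - 2))*32 = (110*2)*32 = 220*32 = 7040)
v = 279841 (v = (10 + 519)² = 529² = 279841)
v - (L - K) = 279841 - (7040 - 1*1855955) = 279841 - (7040 - 1855955) = 279841 - 1*(-1848915) = 279841 + 1848915 = 2128756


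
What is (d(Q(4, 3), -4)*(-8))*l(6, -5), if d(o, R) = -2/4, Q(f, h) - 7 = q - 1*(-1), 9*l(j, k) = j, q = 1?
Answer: 8/3 ≈ 2.6667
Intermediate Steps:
l(j, k) = j/9
Q(f, h) = 9 (Q(f, h) = 7 + (1 - 1*(-1)) = 7 + (1 + 1) = 7 + 2 = 9)
d(o, R) = -½ (d(o, R) = -2*¼ = -½)
(d(Q(4, 3), -4)*(-8))*l(6, -5) = (-½*(-8))*((⅑)*6) = 4*(⅔) = 8/3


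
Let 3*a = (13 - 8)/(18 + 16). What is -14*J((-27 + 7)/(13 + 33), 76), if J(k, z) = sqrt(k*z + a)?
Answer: -7*I*sqrt(181592130)/1173 ≈ -80.417*I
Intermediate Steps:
a = 5/102 (a = ((13 - 8)/(18 + 16))/3 = (5/34)/3 = (5*(1/34))/3 = (1/3)*(5/34) = 5/102 ≈ 0.049020)
J(k, z) = sqrt(5/102 + k*z) (J(k, z) = sqrt(k*z + 5/102) = sqrt(5/102 + k*z))
-14*J((-27 + 7)/(13 + 33), 76) = -7*sqrt(510 + 10404*((-27 + 7)/(13 + 33))*76)/51 = -7*sqrt(510 + 10404*(-20/46)*76)/51 = -7*sqrt(510 + 10404*(-20*1/46)*76)/51 = -7*sqrt(510 + 10404*(-10/23)*76)/51 = -7*sqrt(510 - 7907040/23)/51 = -7*sqrt(-7895310/23)/51 = -7*I*sqrt(181592130)/23/51 = -7*I*sqrt(181592130)/1173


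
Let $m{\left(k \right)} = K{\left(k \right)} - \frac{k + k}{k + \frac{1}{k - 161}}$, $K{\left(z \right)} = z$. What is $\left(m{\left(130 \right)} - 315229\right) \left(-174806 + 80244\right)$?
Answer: $\frac{120050424079222}{4029} \approx 2.9797 \cdot 10^{10}$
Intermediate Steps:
$m{\left(k \right)} = k - \frac{2 k}{k + \frac{1}{-161 + k}}$ ($m{\left(k \right)} = k - \frac{k + k}{k + \frac{1}{k - 161}} = k - \frac{2 k}{k + \frac{1}{-161 + k}}$)
$\left(m{\left(130 \right)} - 315229\right) \left(-174806 + 80244\right) = \left(\frac{130 \left(323 + 130^{2} - 21190\right)}{1 + 130^{2} - 20930} - 315229\right) \left(-174806 + 80244\right) = \left(\frac{130 \left(323 + 16900 - 21190\right)}{1 + 16900 - 20930} - 315229\right) \left(-94562\right) = \left(130 \frac{1}{-4029} \left(-3967\right) - 315229\right) \left(-94562\right) = \left(130 \left(- \frac{1}{4029}\right) \left(-3967\right) - 315229\right) \left(-94562\right) = \left(\frac{515710}{4029} - 315229\right) \left(-94562\right) = \left(- \frac{1269541931}{4029}\right) \left(-94562\right) = \frac{120050424079222}{4029}$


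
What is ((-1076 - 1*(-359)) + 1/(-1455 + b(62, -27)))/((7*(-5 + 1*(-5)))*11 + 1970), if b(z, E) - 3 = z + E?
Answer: -101599/170040 ≈ -0.59750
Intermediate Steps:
b(z, E) = 3 + E + z (b(z, E) = 3 + (z + E) = 3 + (E + z) = 3 + E + z)
((-1076 - 1*(-359)) + 1/(-1455 + b(62, -27)))/((7*(-5 + 1*(-5)))*11 + 1970) = ((-1076 - 1*(-359)) + 1/(-1455 + (3 - 27 + 62)))/((7*(-5 + 1*(-5)))*11 + 1970) = ((-1076 + 359) + 1/(-1455 + 38))/((7*(-5 - 5))*11 + 1970) = (-717 + 1/(-1417))/((7*(-10))*11 + 1970) = (-717 - 1/1417)/(-70*11 + 1970) = -1015990/(1417*(-770 + 1970)) = -1015990/1417/1200 = -1015990/1417*1/1200 = -101599/170040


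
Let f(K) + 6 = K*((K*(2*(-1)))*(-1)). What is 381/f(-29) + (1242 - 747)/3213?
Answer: 228197/598332 ≈ 0.38139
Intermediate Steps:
f(K) = -6 + 2*K**2 (f(K) = -6 + K*((K*(2*(-1)))*(-1)) = -6 + K*((K*(-2))*(-1)) = -6 + K*(-2*K*(-1)) = -6 + K*(2*K) = -6 + 2*K**2)
381/f(-29) + (1242 - 747)/3213 = 381/(-6 + 2*(-29)**2) + (1242 - 747)/3213 = 381/(-6 + 2*841) + 495*(1/3213) = 381/(-6 + 1682) + 55/357 = 381/1676 + 55/357 = 228197/598332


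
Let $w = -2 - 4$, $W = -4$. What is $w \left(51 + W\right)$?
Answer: $-282$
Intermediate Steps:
$w = -6$ ($w = -2 - 4 = -6$)
$w \left(51 + W\right) = - 6 \left(51 - 4\right) = \left(-6\right) 47 = -282$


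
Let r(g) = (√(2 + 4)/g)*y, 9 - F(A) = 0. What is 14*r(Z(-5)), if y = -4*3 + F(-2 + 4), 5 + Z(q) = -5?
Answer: 21*√6/5 ≈ 10.288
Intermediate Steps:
F(A) = 9 (F(A) = 9 - 1*0 = 9 + 0 = 9)
Z(q) = -10 (Z(q) = -5 - 5 = -10)
y = -3 (y = -4*3 + 9 = -12 + 9 = -3)
r(g) = -3*√6/g (r(g) = (√(2 + 4)/g)*(-3) = (√6/g)*(-3) = -3*√6/g)
14*r(Z(-5)) = 14*(-3*√6/(-10)) = 14*(-3*√6*(-⅒)) = 14*(3*√6/10) = 21*√6/5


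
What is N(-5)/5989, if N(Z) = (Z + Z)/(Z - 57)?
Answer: 5/185659 ≈ 2.6931e-5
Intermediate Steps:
N(Z) = 2*Z/(-57 + Z) (N(Z) = (2*Z)/(-57 + Z) = 2*Z/(-57 + Z))
N(-5)/5989 = (2*(-5)/(-57 - 5))/5989 = (2*(-5)/(-62))*(1/5989) = (2*(-5)*(-1/62))*(1/5989) = (5/31)*(1/5989) = 5/185659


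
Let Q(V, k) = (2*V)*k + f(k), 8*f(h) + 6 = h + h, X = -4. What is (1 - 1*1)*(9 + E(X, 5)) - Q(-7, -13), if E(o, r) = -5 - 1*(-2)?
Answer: -178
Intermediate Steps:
f(h) = -¾ + h/4 (f(h) = -¾ + (h + h)/8 = -¾ + (2*h)/8 = -¾ + h/4)
Q(V, k) = -¾ + k/4 + 2*V*k (Q(V, k) = (2*V)*k + (-¾ + k/4) = 2*V*k + (-¾ + k/4) = -¾ + k/4 + 2*V*k)
E(o, r) = -3 (E(o, r) = -5 + 2 = -3)
(1 - 1*1)*(9 + E(X, 5)) - Q(-7, -13) = (1 - 1*1)*(9 - 3) - (-¾ + (¼)*(-13) + 2*(-7)*(-13)) = (1 - 1)*6 - (-¾ - 13/4 + 182) = 0*6 - 1*178 = 0 - 178 = -178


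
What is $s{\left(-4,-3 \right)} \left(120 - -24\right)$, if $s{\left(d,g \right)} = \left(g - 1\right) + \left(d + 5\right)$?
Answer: $-432$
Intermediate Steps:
$s{\left(d,g \right)} = 4 + d + g$ ($s{\left(d,g \right)} = \left(-1 + g\right) + \left(5 + d\right) = 4 + d + g$)
$s{\left(-4,-3 \right)} \left(120 - -24\right) = \left(4 - 4 - 3\right) \left(120 - -24\right) = - 3 \left(120 + 24\right) = \left(-3\right) 144 = -432$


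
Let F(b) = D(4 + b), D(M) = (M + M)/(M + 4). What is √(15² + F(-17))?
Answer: √2051/3 ≈ 15.096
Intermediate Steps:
D(M) = 2*M/(4 + M) (D(M) = (2*M)/(4 + M) = 2*M/(4 + M))
F(b) = 2*(4 + b)/(8 + b) (F(b) = 2*(4 + b)/(4 + (4 + b)) = 2*(4 + b)/(8 + b))
√(15² + F(-17)) = √(15² + 2*(4 - 17)/(8 - 17)) = √(225 + 2*(-13)/(-9)) = √(225 + 2*(-⅑)*(-13)) = √(225 + 26/9) = √(2051/9) = √2051/3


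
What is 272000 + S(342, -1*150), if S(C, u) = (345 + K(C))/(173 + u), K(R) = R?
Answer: 6256687/23 ≈ 2.7203e+5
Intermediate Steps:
S(C, u) = (345 + C)/(173 + u)
272000 + S(342, -1*150) = 272000 + (345 + 342)/(173 - 1*150) = 272000 + 687/(173 - 150) = 272000 + 687/23 = 6256687/23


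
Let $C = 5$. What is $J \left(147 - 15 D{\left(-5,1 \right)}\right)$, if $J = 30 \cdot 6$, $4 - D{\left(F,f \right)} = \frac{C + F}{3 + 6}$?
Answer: $15660$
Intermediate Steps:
$D{\left(F,f \right)} = \frac{31}{9} - \frac{F}{9}$ ($D{\left(F,f \right)} = 4 - \frac{5 + F}{3 + 6} = 4 - \frac{5 + F}{9} = 4 - \left(5 + F\right) \frac{1}{9} = 4 - \left(\frac{5}{9} + \frac{F}{9}\right) = \frac{31}{9} - \frac{F}{9}$)
$J = 180$
$J \left(147 - 15 D{\left(-5,1 \right)}\right) = 180 \left(147 - 15 \left(\frac{31}{9} - - \frac{5}{9}\right)\right) = 180 \left(147 - 15 \left(\frac{31}{9} + \frac{5}{9}\right)\right) = 180 \left(147 - 60\right) = 180 \cdot 87 = 15660$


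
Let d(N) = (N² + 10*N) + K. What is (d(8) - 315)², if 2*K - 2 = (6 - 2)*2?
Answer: 27556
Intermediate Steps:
K = 5 (K = 1 + ((6 - 2)*2)/2 = 1 + (4*2)/2 = 1 + (½)*8 = 1 + 4 = 5)
d(N) = 5 + N² + 10*N (d(N) = (N² + 10*N) + 5 = 5 + N² + 10*N)
(d(8) - 315)² = ((5 + 8² + 10*8) - 315)² = ((5 + 64 + 80) - 315)² = (149 - 315)² = (-166)² = 27556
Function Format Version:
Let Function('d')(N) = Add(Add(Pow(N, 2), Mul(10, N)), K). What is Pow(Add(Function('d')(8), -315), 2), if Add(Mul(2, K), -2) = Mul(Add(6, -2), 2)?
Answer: 27556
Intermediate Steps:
K = 5 (K = Add(1, Mul(Rational(1, 2), Mul(Add(6, -2), 2))) = Add(1, Mul(Rational(1, 2), Mul(4, 2))) = Add(1, Mul(Rational(1, 2), 8)) = Add(1, 4) = 5)
Function('d')(N) = Add(5, Pow(N, 2), Mul(10, N)) (Function('d')(N) = Add(Add(Pow(N, 2), Mul(10, N)), 5) = Add(5, Pow(N, 2), Mul(10, N)))
Pow(Add(Function('d')(8), -315), 2) = Pow(Add(Add(5, Pow(8, 2), Mul(10, 8)), -315), 2) = Pow(Add(Add(5, 64, 80), -315), 2) = Pow(Add(149, -315), 2) = Pow(-166, 2) = 27556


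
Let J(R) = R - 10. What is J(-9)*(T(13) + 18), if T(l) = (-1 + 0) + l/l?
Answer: -342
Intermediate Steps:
J(R) = -10 + R
T(l) = 0 (T(l) = -1 + 1 = 0)
J(-9)*(T(13) + 18) = (-10 - 9)*(0 + 18) = -19*18 = -342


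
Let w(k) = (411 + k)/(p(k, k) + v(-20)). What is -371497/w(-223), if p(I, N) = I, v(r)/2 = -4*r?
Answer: 23404311/188 ≈ 1.2449e+5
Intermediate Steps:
v(r) = -8*r (v(r) = 2*(-4*r) = -8*r)
w(k) = (411 + k)/(160 + k) (w(k) = (411 + k)/(k - 8*(-20)) = (411 + k)/(k + 160) = (411 + k)/(160 + k))
-371497/w(-223) = -371497*(160 - 223)/(411 - 223) = -371497/(188/(-63)) = -371497/((-1/63*188)) = -371497/(-188/63) = -371497*(-63/188) = 23404311/188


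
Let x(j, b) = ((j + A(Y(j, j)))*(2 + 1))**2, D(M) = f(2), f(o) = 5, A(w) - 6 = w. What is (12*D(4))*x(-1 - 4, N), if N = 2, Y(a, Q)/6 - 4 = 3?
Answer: 998460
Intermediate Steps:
Y(a, Q) = 42 (Y(a, Q) = 24 + 6*3 = 24 + 18 = 42)
A(w) = 6 + w
D(M) = 5
x(j, b) = (144 + 3*j)**2 (x(j, b) = ((j + (6 + 42))*(2 + 1))**2 = ((j + 48)*3)**2 = ((48 + j)*3)**2 = (144 + 3*j)**2)
(12*D(4))*x(-1 - 4, N) = (12*5)*(9*(48 + (-1 - 4))**2) = 60*(9*(48 - 5)**2) = 60*(9*43**2) = 60*(9*1849) = 60*16641 = 998460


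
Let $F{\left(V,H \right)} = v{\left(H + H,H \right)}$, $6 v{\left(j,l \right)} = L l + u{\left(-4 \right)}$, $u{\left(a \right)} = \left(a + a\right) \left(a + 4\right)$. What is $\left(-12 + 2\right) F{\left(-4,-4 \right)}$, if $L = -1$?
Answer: $- \frac{20}{3} \approx -6.6667$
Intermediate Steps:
$u{\left(a \right)} = 2 a \left(4 + a\right)$
$v{\left(j,l \right)} = - \frac{l}{6}$ ($v{\left(j,l \right)} = \frac{- l + 2 \left(-4\right) \left(4 - 4\right)}{6} = \frac{- l + 2 \left(-4\right) 0}{6} = \frac{- l + 0}{6} = \frac{\left(-1\right) l}{6} = - \frac{l}{6}$)
$F{\left(V,H \right)} = - \frac{H}{6}$
$\left(-12 + 2\right) F{\left(-4,-4 \right)} = \left(-12 + 2\right) \left(\left(- \frac{1}{6}\right) \left(-4\right)\right) = \left(-10\right) \frac{2}{3} = - \frac{20}{3}$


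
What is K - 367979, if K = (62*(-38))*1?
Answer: -370335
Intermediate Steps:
K = -2356 (K = -2356*1 = -2356)
K - 367979 = -2356 - 367979 = -370335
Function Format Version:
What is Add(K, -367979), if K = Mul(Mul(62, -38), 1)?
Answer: -370335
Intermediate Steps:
K = -2356 (K = Mul(-2356, 1) = -2356)
Add(K, -367979) = Add(-2356, -367979) = -370335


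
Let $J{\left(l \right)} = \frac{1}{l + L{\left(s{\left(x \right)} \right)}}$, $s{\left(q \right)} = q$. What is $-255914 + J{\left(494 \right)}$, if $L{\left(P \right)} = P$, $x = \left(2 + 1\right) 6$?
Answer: $- \frac{131027967}{512} \approx -2.5591 \cdot 10^{5}$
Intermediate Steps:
$x = 18$ ($x = 3 \cdot 6 = 18$)
$J{\left(l \right)} = \frac{1}{18 + l}$ ($J{\left(l \right)} = \frac{1}{l + 18} = \frac{1}{18 + l}$)
$-255914 + J{\left(494 \right)} = -255914 + \frac{1}{18 + 494} = -255914 + \frac{1}{512} = - \frac{131027967}{512}$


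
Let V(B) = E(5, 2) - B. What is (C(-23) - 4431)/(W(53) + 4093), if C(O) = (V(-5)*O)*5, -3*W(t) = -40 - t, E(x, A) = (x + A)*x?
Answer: -9031/4124 ≈ -2.1899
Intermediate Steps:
E(x, A) = x*(A + x) (E(x, A) = (A + x)*x = x*(A + x))
W(t) = 40/3 + t/3 (W(t) = -(-40 - t)/3 = 40/3 + t/3)
V(B) = 35 - B (V(B) = 5*(2 + 5) - B = 5*7 - B = 35 - B)
C(O) = 200*O (C(O) = ((35 - 1*(-5))*O)*5 = ((35 + 5)*O)*5 = (40*O)*5 = 200*O)
(C(-23) - 4431)/(W(53) + 4093) = (200*(-23) - 4431)/((40/3 + (⅓)*53) + 4093) = (-4600 - 4431)/((40/3 + 53/3) + 4093) = -9031/(31 + 4093) = -9031/4124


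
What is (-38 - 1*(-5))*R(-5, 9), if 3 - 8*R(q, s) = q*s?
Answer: -198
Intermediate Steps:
R(q, s) = 3/8 - q*s/8
(-38 - 1*(-5))*R(-5, 9) = (-38 - 1*(-5))*(3/8 - 1/8*(-5)*9) = (-38 + 5)*(3/8 + 45/8) = -33*6 = -198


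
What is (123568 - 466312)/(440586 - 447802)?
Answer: 42843/902 ≈ 47.498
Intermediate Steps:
(123568 - 466312)/(440586 - 447802) = -342744/(-7216) = -342744*(-1/7216) = 42843/902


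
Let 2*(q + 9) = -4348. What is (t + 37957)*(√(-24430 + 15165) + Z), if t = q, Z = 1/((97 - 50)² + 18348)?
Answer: 35774/20557 + 35774*I*√9265 ≈ 1.7402 + 3.4434e+6*I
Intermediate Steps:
Z = 1/20557 (Z = 1/(47² + 18348) = 1/(2209 + 18348) = 1/20557 ≈ 4.8645e-5)
q = -2183 (q = -9 + (½)*(-4348) = -9 - 2174 = -2183)
t = -2183
(t + 37957)*(√(-24430 + 15165) + Z) = (-2183 + 37957)*(√(-24430 + 15165) + 1/20557) = 35774*(√(-9265) + 1/20557) = 35774*(I*√9265 + 1/20557) = 35774*(1/20557 + I*√9265) = 35774/20557 + 35774*I*√9265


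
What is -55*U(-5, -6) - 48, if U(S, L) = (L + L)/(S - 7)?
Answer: -103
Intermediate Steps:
U(S, L) = 2*L/(-7 + S) (U(S, L) = (2*L)/(-7 + S) = 2*L/(-7 + S))
-55*U(-5, -6) - 48 = -110*(-6)/(-7 - 5) - 48 = -110*(-6)/(-12) - 48 = -110*(-6)*(-1)/12 - 48 = -55*1 - 48 = -55 - 48 = -103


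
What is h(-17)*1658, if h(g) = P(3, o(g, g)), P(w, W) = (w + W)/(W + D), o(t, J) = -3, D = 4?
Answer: 0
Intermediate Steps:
P(w, W) = (W + w)/(4 + W) (P(w, W) = (w + W)/(W + 4) = (W + w)/(4 + W))
h(g) = 0 (h(g) = (-3 + 3)/(4 - 3) = 0/1 = 1*0 = 0)
h(-17)*1658 = 0*1658 = 0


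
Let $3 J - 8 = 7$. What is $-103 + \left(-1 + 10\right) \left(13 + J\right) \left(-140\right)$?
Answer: $-22783$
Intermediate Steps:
$J = 5$ ($J = \frac{8}{3} + \frac{1}{3} \cdot 7 = \frac{8}{3} + \frac{7}{3} = 5$)
$-103 + \left(-1 + 10\right) \left(13 + J\right) \left(-140\right) = -103 + \left(-1 + 10\right) \left(13 + 5\right) \left(-140\right) = -103 + 9 \cdot 18 \left(-140\right) = -103 + 162 \left(-140\right) = -103 - 22680 = -22783$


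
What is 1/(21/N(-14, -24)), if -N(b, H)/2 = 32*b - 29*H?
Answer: -496/21 ≈ -23.619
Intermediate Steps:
N(b, H) = -64*b + 58*H (N(b, H) = -2*(32*b - 29*H) = -2*(-29*H + 32*b) = -64*b + 58*H)
1/(21/N(-14, -24)) = 1/(21/(-64*(-14) + 58*(-24))) = 1/(21/(896 - 1392)) = 1/(21/(-496)) = 1/(21*(-1/496)) = 1/(-21/496) = -496/21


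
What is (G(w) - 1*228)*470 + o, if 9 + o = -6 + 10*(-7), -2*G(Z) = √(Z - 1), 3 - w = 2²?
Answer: -107245 - 235*I*√2 ≈ -1.0725e+5 - 332.34*I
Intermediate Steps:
w = -1 (w = 3 - 1*2² = 3 - 1*4 = 3 - 4 = -1)
G(Z) = -√(-1 + Z)/2 (G(Z) = -√(Z - 1)/2 = -√(-1 + Z)/2)
o = -85 (o = -9 + (-6 + 10*(-7)) = -9 + (-6 - 70) = -9 - 76 = -85)
(G(w) - 1*228)*470 + o = (-√(-1 - 1)/2 - 1*228)*470 - 85 = (-I*√2/2 - 228)*470 - 85 = (-228 - I*√2/2)*470 - 85 = (-107160 - 235*I*√2) - 85 = -107245 - 235*I*√2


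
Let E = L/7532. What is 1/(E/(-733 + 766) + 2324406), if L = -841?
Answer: 248556/577745056895 ≈ 4.3022e-7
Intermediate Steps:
E = -841/7532 ≈ -0.11166
1/(E/(-733 + 766) + 2324406) = 1/(-841/7532/(-733 + 766) + 2324406) = 1/(-841/7532/33 + 2324406) = 1/((1/33)*(-841/7532) + 2324406) = 1/(-841/248556 + 2324406) = 1/(577745056895/248556) = 248556/577745056895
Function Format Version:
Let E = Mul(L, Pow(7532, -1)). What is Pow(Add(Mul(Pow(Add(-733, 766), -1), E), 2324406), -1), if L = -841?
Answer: Rational(248556, 577745056895) ≈ 4.3022e-7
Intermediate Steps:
E = Rational(-841, 7532) (E = Mul(-841, Pow(7532, -1)) = Mul(-841, Rational(1, 7532)) = Rational(-841, 7532) ≈ -0.11166)
Pow(Add(Mul(Pow(Add(-733, 766), -1), E), 2324406), -1) = Pow(Add(Mul(Pow(Add(-733, 766), -1), Rational(-841, 7532)), 2324406), -1) = Pow(Add(Mul(Pow(33, -1), Rational(-841, 7532)), 2324406), -1) = Pow(Add(Mul(Rational(1, 33), Rational(-841, 7532)), 2324406), -1) = Pow(Add(Rational(-841, 248556), 2324406), -1) = Pow(Rational(577745056895, 248556), -1) = Rational(248556, 577745056895)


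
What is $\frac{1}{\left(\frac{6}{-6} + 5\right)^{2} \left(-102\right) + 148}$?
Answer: $- \frac{1}{1484} \approx -0.00067385$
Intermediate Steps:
$\frac{1}{\left(\frac{6}{-6} + 5\right)^{2} \left(-102\right) + 148} = \frac{1}{\left(6 \left(- \frac{1}{6}\right) + 5\right)^{2} \left(-102\right) + 148} = \frac{1}{\left(-1 + 5\right)^{2} \left(-102\right) + 148} = \frac{1}{4^{2} \left(-102\right) + 148} = \frac{1}{16 \left(-102\right) + 148} = \frac{1}{-1632 + 148} = \frac{1}{-1484} = - \frac{1}{1484}$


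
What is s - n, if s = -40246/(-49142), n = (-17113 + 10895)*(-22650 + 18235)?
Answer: -674534620247/24571 ≈ -2.7452e+7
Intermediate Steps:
n = 27452470 (n = -6218*(-4415) = 27452470)
s = 20123/24571 (s = -40246*(-1/49142) = 20123/24571 ≈ 0.81897)
s - n = 20123/24571 - 1*27452470 = 20123/24571 - 27452470 = -674534620247/24571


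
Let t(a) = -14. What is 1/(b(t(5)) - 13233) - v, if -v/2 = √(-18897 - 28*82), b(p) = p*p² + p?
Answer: -1/15991 + 2*I*√21193 ≈ -6.2535e-5 + 291.16*I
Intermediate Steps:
b(p) = p + p³ (b(p) = p³ + p = p + p³)
v = -2*I*√21193 (v = -2*√(-18897 - 28*82) = -2*√(-18897 - 2296) = -2*I*√21193 ≈ -291.16*I)
1/(b(t(5)) - 13233) - v = 1/((-14 + (-14)³) - 13233) - (-2)*I*√21193 = 1/((-14 - 2744) - 13233) + 2*I*√21193 = 1/(-2758 - 13233) + 2*I*√21193 = 1/(-15991) + 2*I*√21193 = -1/15991 + 2*I*√21193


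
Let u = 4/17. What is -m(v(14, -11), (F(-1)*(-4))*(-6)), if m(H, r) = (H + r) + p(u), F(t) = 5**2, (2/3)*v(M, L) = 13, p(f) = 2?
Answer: -1243/2 ≈ -621.50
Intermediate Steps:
u = 4/17 (u = 4*(1/17) = 4/17 ≈ 0.23529)
v(M, L) = 39/2 (v(M, L) = (3/2)*13 = 39/2)
F(t) = 25
m(H, r) = 2 + H + r (m(H, r) = (H + r) + 2 = 2 + H + r)
-m(v(14, -11), (F(-1)*(-4))*(-6)) = -(2 + 39/2 + (25*(-4))*(-6)) = -(2 + 39/2 - 100*(-6)) = -(2 + 39/2 + 600) = -1*1243/2 = -1243/2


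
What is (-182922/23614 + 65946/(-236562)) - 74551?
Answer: -34708313928123/465514589 ≈ -74559.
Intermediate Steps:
(-182922/23614 + 65946/(-236562)) - 74551 = (-182922*1/23614 + 65946*(-1/236562)) - 74551 = (-91461/11807 - 10991/39427) - 74551 = -3735803584/465514589 - 74551 = -34708313928123/465514589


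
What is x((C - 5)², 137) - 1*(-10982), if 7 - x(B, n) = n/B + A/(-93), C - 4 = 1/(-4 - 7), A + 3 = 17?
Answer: 48541681/4464 ≈ 10874.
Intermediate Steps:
A = 14 (A = -3 + 17 = 14)
C = 43/11 (C = 4 + 1/(-4 - 7) = 4 + 1/(-11) = 4 - 1/11 = 43/11 ≈ 3.9091)
x(B, n) = 665/93 - n/B (x(B, n) = 7 - (n/B + 14/(-93)) = 7 - (n/B + 14*(-1/93)) = 7 - (n/B - 14/93) = 7 - (-14/93 + n/B) = 7 + (14/93 - n/B) = 665/93 - n/B)
x((C - 5)², 137) - 1*(-10982) = (665/93 - 1*137/(43/11 - 5)²) - 1*(-10982) = (665/93 - 1*137/(-12/11)²) + 10982 = (665/93 - 1*137/144/121) + 10982 = (665/93 - 1*137*121/144) + 10982 = (665/93 - 16577/144) + 10982 = -481967/4464 + 10982 = 48541681/4464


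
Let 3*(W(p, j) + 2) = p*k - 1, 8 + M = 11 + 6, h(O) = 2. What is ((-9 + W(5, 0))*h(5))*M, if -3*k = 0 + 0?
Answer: -204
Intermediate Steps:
k = 0 (k = -(0 + 0)/3 = -1/3*0 = 0)
M = 9 (M = -8 + (11 + 6) = -8 + 17 = 9)
W(p, j) = -7/3 (W(p, j) = -2 + (p*0 - 1)/3 = -2 + (0 - 1)/3 = -2 + (1/3)*(-1) = -2 - 1/3 = -7/3)
((-9 + W(5, 0))*h(5))*M = ((-9 - 7/3)*2)*9 = -34/3*2*9 = -68/3*9 = -204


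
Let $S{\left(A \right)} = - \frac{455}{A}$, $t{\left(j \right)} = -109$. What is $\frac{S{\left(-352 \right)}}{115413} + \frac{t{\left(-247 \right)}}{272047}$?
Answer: $- \frac{4304384599}{11052011664672} \approx -0.00038947$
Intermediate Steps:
$\frac{S{\left(-352 \right)}}{115413} + \frac{t{\left(-247 \right)}}{272047} = \frac{\left(-455\right) \frac{1}{-352}}{115413} - \frac{109}{272047} = \left(-455\right) \left(- \frac{1}{352}\right) \frac{1}{115413} - \frac{109}{272047} = \frac{455}{352} \cdot \frac{1}{115413} - \frac{109}{272047} = \frac{455}{40625376} - \frac{109}{272047} = - \frac{4304384599}{11052011664672}$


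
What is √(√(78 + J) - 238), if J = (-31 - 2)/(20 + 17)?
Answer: √(-325822 + 111*√11729)/37 ≈ 15.14*I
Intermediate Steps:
J = -33/37 ≈ -0.89189
√(√(78 + J) - 238) = √(√(78 - 33/37) - 238) = √(√(2853/37) - 238) = √(3*√11729/37 - 238) = √(-238 + 3*√11729/37)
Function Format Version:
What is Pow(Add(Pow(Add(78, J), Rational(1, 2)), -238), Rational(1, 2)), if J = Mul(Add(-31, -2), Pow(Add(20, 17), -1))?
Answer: Mul(Rational(1, 37), Pow(Add(-325822, Mul(111, Pow(11729, Rational(1, 2)))), Rational(1, 2))) ≈ Mul(15.140, I)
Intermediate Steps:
J = Rational(-33, 37) (J = Mul(-33, Pow(37, -1)) = Mul(-33, Rational(1, 37)) = Rational(-33, 37) ≈ -0.89189)
Pow(Add(Pow(Add(78, J), Rational(1, 2)), -238), Rational(1, 2)) = Pow(Add(Pow(Add(78, Rational(-33, 37)), Rational(1, 2)), -238), Rational(1, 2)) = Pow(Add(Pow(Rational(2853, 37), Rational(1, 2)), -238), Rational(1, 2)) = Pow(Add(Mul(Rational(3, 37), Pow(11729, Rational(1, 2))), -238), Rational(1, 2)) = Pow(Add(-238, Mul(Rational(3, 37), Pow(11729, Rational(1, 2)))), Rational(1, 2))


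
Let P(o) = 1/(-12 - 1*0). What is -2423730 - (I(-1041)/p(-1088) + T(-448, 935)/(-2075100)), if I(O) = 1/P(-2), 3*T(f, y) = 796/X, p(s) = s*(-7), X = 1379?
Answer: -202124827427717971/83394118800 ≈ -2.4237e+6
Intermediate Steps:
p(s) = -7*s
P(o) = -1/12 (P(o) = 1/(-12 + 0) = 1/(-12) = -1/12)
T(f, y) = 796/4137 (T(f, y) = (796/1379)/3 = (796*(1/1379))/3 = (1/3)*(796/1379) = 796/4137)
I(O) = -12 (I(O) = 1/(-1/12) = -12)
-2423730 - (I(-1041)/p(-1088) + T(-448, 935)/(-2075100)) = -2423730 - (-12/((-7*(-1088))) + (796/4137)/(-2075100)) = -2423730 - (-12/7616 + (796/4137)*(-1/2075100)) = -2423730 - (-12*1/7616 - 199/2146172175) = -2423730 - (-3/1904 - 199/2146172175) = -2423730 - 1*(-131406029/83394118800) = -2423730 + 131406029/83394118800 = -202124827427717971/83394118800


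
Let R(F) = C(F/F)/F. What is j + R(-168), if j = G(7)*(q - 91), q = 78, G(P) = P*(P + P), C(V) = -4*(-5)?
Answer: -53513/42 ≈ -1274.1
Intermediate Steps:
C(V) = 20
G(P) = 2*P² (G(P) = P*(2*P) = 2*P²)
R(F) = 20/F
j = -1274 (j = (2*7²)*(78 - 91) = (2*49)*(-13) = 98*(-13) = -1274)
j + R(-168) = -1274 + 20/(-168) = -1274 + 20*(-1/168) = -1274 - 5/42 = -53513/42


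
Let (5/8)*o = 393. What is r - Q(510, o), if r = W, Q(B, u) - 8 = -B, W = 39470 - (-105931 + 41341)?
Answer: 104562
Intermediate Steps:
o = 3144/5 (o = (8/5)*393 = 3144/5 ≈ 628.80)
W = 104060 (W = 39470 - 1*(-64590) = 39470 + 64590 = 104060)
Q(B, u) = 8 - B
r = 104060
r - Q(510, o) = 104060 - (8 - 1*510) = 104060 - (8 - 510) = 104060 - 1*(-502) = 104060 + 502 = 104562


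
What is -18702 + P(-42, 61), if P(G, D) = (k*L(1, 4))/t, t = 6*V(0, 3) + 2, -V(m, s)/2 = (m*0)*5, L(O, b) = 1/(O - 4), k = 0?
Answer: -18702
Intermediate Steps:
L(O, b) = 1/(-4 + O)
V(m, s) = 0 (V(m, s) = -2*m*0*5 = -0*5 = -2*0 = 0)
t = 2 (t = 6*0 + 2 = 0 + 2 = 2)
P(G, D) = 0 (P(G, D) = (0/(-4 + 1))/2 = (0/(-3))*(½) = (0*(-⅓))*(½) = 0*(½) = 0)
-18702 + P(-42, 61) = -18702 + 0 = -18702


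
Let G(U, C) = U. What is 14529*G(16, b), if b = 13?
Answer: 232464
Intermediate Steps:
14529*G(16, b) = 14529*16 = 232464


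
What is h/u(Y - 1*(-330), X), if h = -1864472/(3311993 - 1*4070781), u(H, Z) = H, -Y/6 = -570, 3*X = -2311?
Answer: 233059/355681875 ≈ 0.00065525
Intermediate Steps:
X = -2311/3 (X = (⅓)*(-2311) = -2311/3 ≈ -770.33)
Y = 3420 (Y = -6*(-570) = 3420)
h = 466118/189697 (h = -1864472/(3311993 - 4070781) = -1864472/(-758788) = -1864472*(-1/758788) = 466118/189697 ≈ 2.4572)
h/u(Y - 1*(-330), X) = 466118/(189697*(3420 - 1*(-330))) = 466118/(189697*(3420 + 330)) = (466118/189697)/3750 = (466118/189697)*(1/3750) = 233059/355681875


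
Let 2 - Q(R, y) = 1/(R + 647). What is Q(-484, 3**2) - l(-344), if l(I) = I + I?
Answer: 112469/163 ≈ 689.99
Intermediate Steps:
l(I) = 2*I
Q(R, y) = 2 - 1/(647 + R) (Q(R, y) = 2 - 1/(R + 647) = 2 - 1/(647 + R))
Q(-484, 3**2) - l(-344) = (1293 + 2*(-484))/(647 - 484) - 2*(-344) = (1293 - 968)/163 - 1*(-688) = (1/163)*325 + 688 = 325/163 + 688 = 112469/163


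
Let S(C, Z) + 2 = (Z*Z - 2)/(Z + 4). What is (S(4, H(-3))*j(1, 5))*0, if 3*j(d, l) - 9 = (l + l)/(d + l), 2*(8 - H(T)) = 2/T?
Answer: 0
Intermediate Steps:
H(T) = 8 - 1/T
j(d, l) = 3 + 2*l/(3*(d + l)) (j(d, l) = 3 + ((l + l)/(d + l))/3 = 3 + ((2*l)/(d + l))/3 = 3 + (2*l/(d + l))/3 = 3 + 2*l/(3*(d + l)))
S(C, Z) = -2 + (-2 + Z**2)/(4 + Z) (S(C, Z) = -2 + (Z*Z - 2)/(Z + 4) = -2 + (Z**2 - 2)/(4 + Z) = -2 + (-2 + Z**2)/(4 + Z))
(S(4, H(-3))*j(1, 5))*0 = (((-10 + (8 - 1/(-3))**2 - 2*(8 - 1/(-3)))/(4 + (8 - 1/(-3))))*((3*1 + (11/3)*5)/(1 + 5)))*0 = (((-10 + (8 - 1*(-1/3))**2 - 2*(8 - 1*(-1/3)))/(4 + (8 - 1*(-1/3))))*((3 + 55/3)/6))*0 = (((-10 + (8 + 1/3)**2 - 2*(8 + 1/3))/(4 + (8 + 1/3)))*((1/6)*(64/3)))*0 = (((-10 + (25/3)**2 - 2*25/3)/(4 + 25/3))*(32/9))*0 = (((-10 + 625/9 - 50/3)/(37/3))*(32/9))*0 = (((3/37)*(385/9))*(32/9))*0 = ((385/111)*(32/9))*0 = (12320/999)*0 = 0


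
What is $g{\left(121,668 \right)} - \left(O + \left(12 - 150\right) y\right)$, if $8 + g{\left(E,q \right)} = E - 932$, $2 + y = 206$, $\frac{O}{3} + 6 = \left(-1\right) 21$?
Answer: $27414$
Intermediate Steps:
$O = -81$ ($O = -18 + 3 \left(\left(-1\right) 21\right) = -18 + 3 \left(-21\right) = -18 - 63 = -81$)
$y = 204$ ($y = -2 + 206 = 204$)
$g{\left(E,q \right)} = -940 + E$ ($g{\left(E,q \right)} = -8 + \left(E - 932\right) = -8 + \left(-932 + E\right) = -940 + E$)
$g{\left(121,668 \right)} - \left(O + \left(12 - 150\right) y\right) = \left(-940 + 121\right) - \left(-81 + \left(12 - 150\right) 204\right) = -819 - \left(-81 + \left(12 - 150\right) 204\right) = -819 - \left(-81 - 28152\right) = -819 - -28233 = -819 + 28233 = 27414$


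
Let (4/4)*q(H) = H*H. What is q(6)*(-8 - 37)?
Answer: -1620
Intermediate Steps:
q(H) = H² (q(H) = H*H = H²)
q(6)*(-8 - 37) = 6²*(-8 - 37) = 36*(-45) = -1620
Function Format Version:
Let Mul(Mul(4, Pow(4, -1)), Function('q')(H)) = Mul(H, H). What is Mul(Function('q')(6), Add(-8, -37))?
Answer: -1620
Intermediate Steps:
Function('q')(H) = Pow(H, 2) (Function('q')(H) = Mul(H, H) = Pow(H, 2))
Mul(Function('q')(6), Add(-8, -37)) = Mul(Pow(6, 2), Add(-8, -37)) = Mul(36, -45) = -1620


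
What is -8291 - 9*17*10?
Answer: -9821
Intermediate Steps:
-8291 - 9*17*10 = -8291 - 153*10 = -8291 - 1530 = -9821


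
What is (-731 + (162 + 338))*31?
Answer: -7161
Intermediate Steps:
(-731 + (162 + 338))*31 = (-731 + 500)*31 = -231*31 = -7161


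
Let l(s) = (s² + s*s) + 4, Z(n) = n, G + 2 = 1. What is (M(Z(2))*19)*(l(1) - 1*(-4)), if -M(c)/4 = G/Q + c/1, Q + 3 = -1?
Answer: -1710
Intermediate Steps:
G = -1 (G = -2 + 1 = -1)
Q = -4 (Q = -3 - 1 = -4)
M(c) = -1 - 4*c (M(c) = -4*(-1/(-4) + c/1) = -4*(-1*(-¼) + c*1) = -4*(¼ + c) = -1 - 4*c)
l(s) = 4 + 2*s² (l(s) = (s² + s²) + 4 = 2*s² + 4 = 4 + 2*s²)
(M(Z(2))*19)*(l(1) - 1*(-4)) = ((-1 - 4*2)*19)*((4 + 2*1²) - 1*(-4)) = ((-1 - 8)*19)*((4 + 2*1) + 4) = (-9*19)*((4 + 2) + 4) = -171*(6 + 4) = -171*10 = -1710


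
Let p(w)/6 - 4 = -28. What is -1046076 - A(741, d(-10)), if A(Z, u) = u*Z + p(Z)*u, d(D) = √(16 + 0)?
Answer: -1048464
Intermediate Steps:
d(D) = 4 (d(D) = √16 = 4)
p(w) = -144 (p(w) = 24 + 6*(-28) = 24 - 168 = -144)
A(Z, u) = -144*u + Z*u (A(Z, u) = u*Z - 144*u = Z*u - 144*u = -144*u + Z*u)
-1046076 - A(741, d(-10)) = -1046076 - 4*(-144 + 741) = -1046076 - 4*597 = -1046076 - 1*2388 = -1046076 - 2388 = -1048464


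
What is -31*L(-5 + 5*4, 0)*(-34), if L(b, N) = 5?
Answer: 5270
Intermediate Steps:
-31*L(-5 + 5*4, 0)*(-34) = -31*5*(-34) = -155*(-34) = 5270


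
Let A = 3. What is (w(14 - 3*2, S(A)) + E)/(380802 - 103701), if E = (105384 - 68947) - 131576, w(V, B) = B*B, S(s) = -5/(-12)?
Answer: -13699991/39902544 ≈ -0.34334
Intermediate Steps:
S(s) = 5/12 (S(s) = -5*(-1/12) = 5/12)
w(V, B) = B²
E = -95139 (E = 36437 - 131576 = -95139)
(w(14 - 3*2, S(A)) + E)/(380802 - 103701) = ((5/12)² - 95139)/(380802 - 103701) = (25/144 - 95139)/277101 = -13699991/144*1/277101 = -13699991/39902544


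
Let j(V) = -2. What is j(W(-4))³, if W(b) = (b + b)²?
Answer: -8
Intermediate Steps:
W(b) = 4*b² (W(b) = (2*b)² = 4*b²)
j(W(-4))³ = (-2)³ = -8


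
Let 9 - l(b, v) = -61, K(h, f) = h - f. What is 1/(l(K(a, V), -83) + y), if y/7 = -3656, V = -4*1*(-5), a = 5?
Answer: -1/25522 ≈ -3.9182e-5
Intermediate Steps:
V = 20 (V = -4*(-5) = 20)
y = -25592 (y = 7*(-3656) = -25592)
l(b, v) = 70 (l(b, v) = 9 - 1*(-61) = 9 + 61 = 70)
1/(l(K(a, V), -83) + y) = 1/(70 - 25592) = 1/(-25522) = -1/25522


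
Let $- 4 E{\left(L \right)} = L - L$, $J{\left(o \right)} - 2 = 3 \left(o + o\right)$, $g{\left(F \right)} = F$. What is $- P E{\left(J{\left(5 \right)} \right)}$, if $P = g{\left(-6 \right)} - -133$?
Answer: $0$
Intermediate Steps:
$J{\left(o \right)} = 2 + 6 o$ ($J{\left(o \right)} = 2 + 3 \left(o + o\right) = 2 + 3 \cdot 2 o = 2 + 6 o$)
$E{\left(L \right)} = 0$ ($E{\left(L \right)} = - \frac{L - L}{4} = \left(- \frac{1}{4}\right) 0 = 0$)
$P = 127$ ($P = -6 - -133 = -6 + 133 = 127$)
$- P E{\left(J{\left(5 \right)} \right)} = - 127 \cdot 0 = \left(-1\right) 0 = 0$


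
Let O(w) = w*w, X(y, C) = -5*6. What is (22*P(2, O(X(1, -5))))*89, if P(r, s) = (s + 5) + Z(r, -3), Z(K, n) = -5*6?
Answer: 1713250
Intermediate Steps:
Z(K, n) = -30
X(y, C) = -30
O(w) = w²
P(r, s) = -25 + s (P(r, s) = (s + 5) - 30 = (5 + s) - 30 = -25 + s)
(22*P(2, O(X(1, -5))))*89 = (22*(-25 + (-30)²))*89 = (22*(-25 + 900))*89 = (22*875)*89 = 19250*89 = 1713250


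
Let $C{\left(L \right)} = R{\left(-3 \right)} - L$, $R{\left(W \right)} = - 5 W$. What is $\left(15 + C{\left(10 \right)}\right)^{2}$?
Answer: $400$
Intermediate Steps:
$C{\left(L \right)} = 15 - L$ ($C{\left(L \right)} = \left(-5\right) \left(-3\right) - L = 15 - L$)
$\left(15 + C{\left(10 \right)}\right)^{2} = \left(15 + \left(15 - 10\right)\right)^{2} = \left(15 + 5\right)^{2} = 20^{2} = 400$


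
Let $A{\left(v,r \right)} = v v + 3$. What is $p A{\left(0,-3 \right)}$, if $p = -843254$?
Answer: $-2529762$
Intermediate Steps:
$A{\left(v,r \right)} = 3 + v^{2}$ ($A{\left(v,r \right)} = v^{2} + 3 = 3 + v^{2}$)
$p A{\left(0,-3 \right)} = - 843254 \left(3 + 0^{2}\right) = - 843254 \left(3 + 0\right) = \left(-843254\right) 3 = -2529762$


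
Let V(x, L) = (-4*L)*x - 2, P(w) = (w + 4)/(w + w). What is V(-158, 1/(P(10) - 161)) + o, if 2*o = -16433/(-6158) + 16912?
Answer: 166852005771/19742548 ≈ 8451.4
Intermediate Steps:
P(w) = (4 + w)/(2*w) (P(w) = (4 + w)/((2*w)) = (4 + w)*(1/(2*w)) = (4 + w)/(2*w))
o = 104160529/12316 (o = (-16433/(-6158) + 16912)/2 = (-16433*(-1/6158) + 16912)/2 = (16433/6158 + 16912)/2 = (½)*(104160529/6158) = 104160529/12316 ≈ 8457.3)
V(x, L) = -2 - 4*L*x (V(x, L) = -4*L*x - 2 = -2 - 4*L*x)
V(-158, 1/(P(10) - 161)) + o = (-2 - 4*(-158)/((½)*(4 + 10)/10 - 161)) + 104160529/12316 = (-2 - 4*(-158)/((½)*(⅒)*14 - 161)) + 104160529/12316 = (-2 - 4*(-158)/(7/10 - 161)) + 104160529/12316 = (-2 - 4*(-158)/(-1603/10)) + 104160529/12316 = (-2 - 4*(-10/1603)*(-158)) + 104160529/12316 = (-2 - 6320/1603) + 104160529/12316 = -9526/1603 + 104160529/12316 = 166852005771/19742548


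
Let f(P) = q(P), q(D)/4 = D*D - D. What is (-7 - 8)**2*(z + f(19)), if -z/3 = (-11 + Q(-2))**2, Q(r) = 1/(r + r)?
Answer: 3557925/16 ≈ 2.2237e+5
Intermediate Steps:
Q(r) = 1/(2*r)
q(D) = -4*D + 4*D**2 (q(D) = 4*(D*D - D) = 4*(D**2 - D) = -4*D + 4*D**2)
f(P) = 4*P*(-1 + P)
z = -6075/16 (z = -3*(-11 + (1/2)/(-2))**2 = -3*(-11 + (1/2)*(-1/2))**2 = -3*(-11 - 1/4)**2 = -3*(-45/4)**2 = -3*2025/16 = -6075/16 ≈ -379.69)
(-7 - 8)**2*(z + f(19)) = (-7 - 8)**2*(-6075/16 + 4*19*(-1 + 19)) = (-15)**2*(-6075/16 + 4*19*18) = 225*(-6075/16 + 1368) = 225*(15813/16) = 3557925/16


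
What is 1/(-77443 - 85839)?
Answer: -1/163282 ≈ -6.1244e-6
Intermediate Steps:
1/(-77443 - 85839) = 1/(-163282) = -1/163282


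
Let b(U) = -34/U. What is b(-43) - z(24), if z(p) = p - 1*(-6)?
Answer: -1256/43 ≈ -29.209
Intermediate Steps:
z(p) = 6 + p (z(p) = p + 6 = 6 + p)
b(-43) - z(24) = -34/(-43) - (6 + 24) = -34*(-1/43) - 1*30 = 34/43 - 30 = -1256/43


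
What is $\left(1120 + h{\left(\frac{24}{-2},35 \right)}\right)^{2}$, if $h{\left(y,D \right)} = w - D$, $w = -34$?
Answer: $1104601$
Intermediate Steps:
$h{\left(y,D \right)} = -34 - D$
$\left(1120 + h{\left(\frac{24}{-2},35 \right)}\right)^{2} = \left(1120 - 69\right)^{2} = 1051^{2} = 1104601$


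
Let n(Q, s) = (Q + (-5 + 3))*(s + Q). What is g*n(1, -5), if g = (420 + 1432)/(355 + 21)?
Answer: 926/47 ≈ 19.702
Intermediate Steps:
n(Q, s) = (-2 + Q)*(Q + s) (n(Q, s) = (Q - 2)*(Q + s) = (-2 + Q)*(Q + s))
g = 463/94 (g = 1852/376 = 1852*(1/376) = 463/94 ≈ 4.9255)
g*n(1, -5) = 463*(1² - 2*1 - 2*(-5) + 1*(-5))/94 = 463*(1 - 2 + 10 - 5)/94 = (463/94)*4 = 926/47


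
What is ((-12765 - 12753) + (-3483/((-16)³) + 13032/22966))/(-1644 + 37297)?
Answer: -1200156317799/1676916322304 ≈ -0.71569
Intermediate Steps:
((-12765 - 12753) + (-3483/((-16)³) + 13032/22966))/(-1644 + 37297) = (-25518 + (-3483/(-4096) + 13032*(1/22966)))/35653 = (-25518 + (-3483*(-1/4096) + 6516/11483))*(1/35653) = (-25518 + (3483/4096 + 6516/11483))*(1/35653) = (-25518 + 66684825/47034368)*(1/35653) = -1200156317799/47034368*1/35653 = -1200156317799/1676916322304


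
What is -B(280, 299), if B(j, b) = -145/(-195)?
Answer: -29/39 ≈ -0.74359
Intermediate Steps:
B(j, b) = 29/39 (B(j, b) = -145*(-1/195) = 29/39)
-B(280, 299) = -1*29/39 = -29/39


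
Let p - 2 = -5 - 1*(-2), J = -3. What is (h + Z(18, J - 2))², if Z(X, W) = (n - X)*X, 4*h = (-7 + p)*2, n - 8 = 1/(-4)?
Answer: 142129/4 ≈ 35532.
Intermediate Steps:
n = 31/4 (n = 8 + 1/(-4) = 8 - ¼ = 31/4 ≈ 7.7500)
p = -1 (p = 2 + (-5 - 1*(-2)) = 2 + (-5 + 2) = 2 - 3 = -1)
h = -4 (h = ((-7 - 1)*2)/4 = (-8*2)/4 = (¼)*(-16) = -4)
Z(X, W) = X*(31/4 - X) (Z(X, W) = (31/4 - X)*X = X*(31/4 - X))
(h + Z(18, J - 2))² = (-4 + (¼)*18*(31 - 4*18))² = (-4 + (¼)*18*(31 - 72))² = (-4 + (¼)*18*(-41))² = (-4 - 369/2)² = (-377/2)² = 142129/4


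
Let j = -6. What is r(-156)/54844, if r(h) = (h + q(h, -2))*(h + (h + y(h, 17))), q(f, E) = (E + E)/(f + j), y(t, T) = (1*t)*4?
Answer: 328484/123399 ≈ 2.6620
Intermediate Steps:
y(t, T) = 4*t (y(t, T) = t*4 = 4*t)
q(f, E) = 2*E/(-6 + f) (q(f, E) = (E + E)/(f - 6) = (2*E)/(-6 + f) = 2*E/(-6 + f))
r(h) = 6*h*(h - 4/(-6 + h)) (r(h) = (h + 2*(-2)/(-6 + h))*(h + (h + 4*h)) = (h - 4/(-6 + h))*(h + 5*h) = (h - 4/(-6 + h))*(6*h) = 6*h*(h - 4/(-6 + h)))
r(-156)/54844 = (6*(-156)*(-4 - 156*(-6 - 156))/(-6 - 156))/54844 = (6*(-156)*(-4 - 156*(-162))/(-162))*(1/54844) = (6*(-156)*(-1/162)*(-4 + 25272))*(1/54844) = (6*(-156)*(-1/162)*25268)*(1/54844) = (1313936/9)*(1/54844) = 328484/123399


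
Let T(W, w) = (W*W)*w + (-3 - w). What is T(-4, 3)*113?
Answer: 4746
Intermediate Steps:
T(W, w) = -3 - w + w*W**2 (T(W, w) = W**2*w + (-3 - w) = w*W**2 + (-3 - w) = -3 - w + w*W**2)
T(-4, 3)*113 = (-3 - 1*3 + 3*(-4)**2)*113 = (-3 - 3 + 3*16)*113 = (-3 - 3 + 48)*113 = 42*113 = 4746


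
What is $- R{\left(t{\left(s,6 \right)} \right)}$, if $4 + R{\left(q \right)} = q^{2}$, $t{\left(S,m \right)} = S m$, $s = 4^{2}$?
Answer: $-9212$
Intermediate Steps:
$s = 16$
$R{\left(q \right)} = -4 + q^{2}$
$- R{\left(t{\left(s,6 \right)} \right)} = - (-4 + \left(16 \cdot 6\right)^{2}) = - (-4 + 96^{2}) = - (-4 + 9216) = \left(-1\right) 9212 = -9212$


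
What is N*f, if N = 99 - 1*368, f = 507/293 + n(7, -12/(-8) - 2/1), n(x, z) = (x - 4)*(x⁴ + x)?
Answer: -569510391/293 ≈ -1.9437e+6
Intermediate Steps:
n(x, z) = (-4 + x)*(x + x⁴)
f = 2117139/293 (f = 507/293 + 7*(-4 + 7 + 7⁴ - 4*7³) = 507*(1/293) + 7*(-4 + 7 + 2401 - 4*343) = 507/293 + 7*(-4 + 7 + 2401 - 1372) = 507/293 + 7*1032 = 507/293 + 7224 = 2117139/293 ≈ 7225.7)
N = -269 (N = 99 - 368 = -269)
N*f = -269*2117139/293 = -569510391/293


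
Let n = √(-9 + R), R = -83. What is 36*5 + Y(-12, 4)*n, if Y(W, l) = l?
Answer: 180 + 8*I*√23 ≈ 180.0 + 38.367*I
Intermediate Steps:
n = 2*I*√23 (n = √(-9 - 83) = √(-92) = 2*I*√23 ≈ 9.5917*I)
36*5 + Y(-12, 4)*n = 36*5 + 4*(2*I*√23) = 180 + 8*I*√23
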